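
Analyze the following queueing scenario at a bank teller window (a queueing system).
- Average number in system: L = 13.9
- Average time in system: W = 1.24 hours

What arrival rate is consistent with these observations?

Little's Law: L = λW, so λ = L/W
λ = 13.9/1.24 = 11.2097 transactions/hour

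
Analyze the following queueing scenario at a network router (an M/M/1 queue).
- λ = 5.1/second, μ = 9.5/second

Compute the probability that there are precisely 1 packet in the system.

ρ = λ/μ = 5.1/9.5 = 0.5368
P(n) = (1-ρ)ρⁿ
P(1) = (1-0.5368) × 0.5368^1
P(1) = 0.4632 × 0.5368
P(1) = 0.2486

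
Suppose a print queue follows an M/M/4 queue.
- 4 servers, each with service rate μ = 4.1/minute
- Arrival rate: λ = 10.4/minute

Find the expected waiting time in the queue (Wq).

Traffic intensity: ρ = λ/(cμ) = 10.4/(4×4.1) = 0.6341
Since ρ = 0.6341 < 1, system is stable.
Offered load a = λ/μ = cρ = 10.4/4.1 = 2.5366
P₀ = [ Σₙ₌₀^3 aⁿ/n! + a^4/(4!(1-ρ)) ]⁻¹
Σ = a^0/0! + a^1/1! + a^2/2! + a^3/3! = 1.0000 + 2.5366 + 3.2171 + 2.7202 = 9.4739
a^4/(4!(1-ρ)) = 41.3998/(24 × 0.36585) = 4.7150
P₀ = 1/(9.4739 + 4.7150) = 0.07048
Lq = P₀·a^4·ρ / (4!(1-ρ)²) = 0.070478 × 41.3998 × 0.63415 / (24 × 0.13385) = 0.5760
Wq = Lq/λ = 0.5760/10.4 = 0.05538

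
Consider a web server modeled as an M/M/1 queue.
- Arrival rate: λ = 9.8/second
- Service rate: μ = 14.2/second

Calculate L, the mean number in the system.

ρ = λ/μ = 9.8/14.2 = 0.6901
For M/M/1: L = λ/(μ-λ)
L = 9.8/(14.2-9.8) = 9.8/4.40
L = 2.2273 requests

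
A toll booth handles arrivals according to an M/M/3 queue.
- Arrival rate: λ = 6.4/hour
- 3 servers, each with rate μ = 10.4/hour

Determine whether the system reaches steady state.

Stability requires ρ = λ/(cμ) < 1
ρ = 6.4/(3 × 10.4) = 6.4/31.20 = 0.2051
Since 0.2051 < 1, the system is STABLE.
The servers are busy 20.51% of the time.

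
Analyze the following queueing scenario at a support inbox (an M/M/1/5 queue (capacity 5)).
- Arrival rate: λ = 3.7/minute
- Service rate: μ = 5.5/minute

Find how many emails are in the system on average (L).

ρ = λ/μ = 3.7/5.5 = 0.67273
P₀ = (1-ρ)/(1-ρ^(K+1)) = (1-0.67273)/(1-0.67273^6) = 0.3273/0.9073 = 0.3607
P_K = P₀×ρ^K = 0.3607 × 0.67273^5 = 0.3607 × 0.1378 = 0.04970
L = ρ[1 - (K+1)ρ^K + Kρ^(K+1)] / [(1-ρ)(1-ρ^(K+1))]
L = 0.67273 × (1 - 6×0.13779 + 5×0.092693) / ((1 - 0.67273) × (1 - 0.092693)) = 1.4426 emails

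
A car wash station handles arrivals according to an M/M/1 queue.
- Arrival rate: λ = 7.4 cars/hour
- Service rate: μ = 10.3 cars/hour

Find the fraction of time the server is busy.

Server utilization: ρ = λ/μ
ρ = 7.4/10.3 = 0.7184
The server is busy 71.84% of the time.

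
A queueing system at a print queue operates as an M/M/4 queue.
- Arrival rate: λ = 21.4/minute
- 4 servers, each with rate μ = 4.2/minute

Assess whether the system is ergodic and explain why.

Stability requires ρ = λ/(cμ) < 1
ρ = 21.4/(4 × 4.2) = 21.4/16.80 = 1.2738
Since 1.2738 ≥ 1, the system is UNSTABLE.
Need c > λ/μ = 21.4/4.2 = 5.10.
Minimum servers needed: c = 6.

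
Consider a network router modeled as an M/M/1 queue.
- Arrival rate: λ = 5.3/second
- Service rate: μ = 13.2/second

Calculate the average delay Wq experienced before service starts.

First, compute utilization: ρ = λ/μ = 5.3/13.2 = 0.4015
For M/M/1: Wq = λ/(μ(μ-λ))
Wq = 5.3/(13.2 × (13.2-5.3))
Wq = 5.3/(13.2 × 7.90)
Wq = 0.05082 seconds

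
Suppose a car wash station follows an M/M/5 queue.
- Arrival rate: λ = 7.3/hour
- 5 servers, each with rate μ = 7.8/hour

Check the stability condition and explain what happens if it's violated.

Stability requires ρ = λ/(cμ) < 1
ρ = 7.3/(5 × 7.8) = 7.3/39.00 = 0.1872
Since 0.1872 < 1, the system is STABLE.
The servers are busy 18.72% of the time.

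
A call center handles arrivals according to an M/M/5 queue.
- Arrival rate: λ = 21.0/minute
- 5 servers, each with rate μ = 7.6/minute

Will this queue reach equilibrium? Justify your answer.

Stability requires ρ = λ/(cμ) < 1
ρ = 21.0/(5 × 7.6) = 21.0/38.00 = 0.5526
Since 0.5526 < 1, the system is STABLE.
The servers are busy 55.26% of the time.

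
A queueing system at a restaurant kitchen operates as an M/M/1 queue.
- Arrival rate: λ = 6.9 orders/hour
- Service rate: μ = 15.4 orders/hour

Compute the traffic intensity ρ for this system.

Server utilization: ρ = λ/μ
ρ = 6.9/15.4 = 0.4481
The server is busy 44.81% of the time.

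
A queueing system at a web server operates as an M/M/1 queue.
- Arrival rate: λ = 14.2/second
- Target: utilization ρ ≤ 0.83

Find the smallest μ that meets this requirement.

ρ = λ/μ, so μ = λ/ρ
μ ≥ 14.2/0.83 = 17.1084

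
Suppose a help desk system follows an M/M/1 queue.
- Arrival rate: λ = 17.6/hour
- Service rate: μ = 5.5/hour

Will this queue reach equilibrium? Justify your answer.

Stability requires ρ = λ/(cμ) < 1
ρ = 17.6/(1 × 5.5) = 17.6/5.50 = 3.2000
Since 3.2000 ≥ 1, the system is UNSTABLE.
Queue grows without bound. Need μ > λ = 17.6.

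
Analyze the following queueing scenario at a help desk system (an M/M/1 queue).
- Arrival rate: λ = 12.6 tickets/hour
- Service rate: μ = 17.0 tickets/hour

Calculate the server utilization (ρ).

Server utilization: ρ = λ/μ
ρ = 12.6/17.0 = 0.7412
The server is busy 74.12% of the time.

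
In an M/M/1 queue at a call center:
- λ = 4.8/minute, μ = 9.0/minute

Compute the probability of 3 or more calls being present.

ρ = λ/μ = 4.8/9.0 = 0.5333
P(N ≥ n) = ρⁿ
P(N ≥ 3) = 0.5333^3
P(N ≥ 3) = 0.1517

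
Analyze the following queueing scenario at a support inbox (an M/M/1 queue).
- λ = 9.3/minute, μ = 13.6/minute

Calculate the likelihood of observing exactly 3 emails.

ρ = λ/μ = 9.3/13.6 = 0.6838
P(n) = (1-ρ)ρⁿ
P(3) = (1-0.6838) × 0.6838^3
P(3) = 0.3162 × 0.3197
P(3) = 0.1011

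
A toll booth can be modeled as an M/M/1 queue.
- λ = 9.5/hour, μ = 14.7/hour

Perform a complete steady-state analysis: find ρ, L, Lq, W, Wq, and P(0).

Step 1: ρ = λ/μ = 9.5/14.7 = 0.6463
Step 2: L = λ/(μ-λ) = 9.5/5.20 = 1.8269
Step 3: Lq = λ²/(μ(μ-λ)) = 90.25/(14.7×5.20) = 1.1807
Step 4: W = 1/(μ-λ) = 1/5.20 = 0.1923
Step 5: Wq = λ/(μ(μ-λ)) = 9.5/(14.7×5.20) = 0.1243
Step 6: P(0) = 1-ρ = 0.3537
Verify: L = λW = 9.5×0.1923 = 1.8269 ✔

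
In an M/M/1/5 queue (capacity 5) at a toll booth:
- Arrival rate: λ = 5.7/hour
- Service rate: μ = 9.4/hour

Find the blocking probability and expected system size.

ρ = λ/μ = 5.7/9.4 = 0.60638
P₀ = (1-ρ)/(1-ρ^(K+1)) = (1-0.60638)/(1-0.60638^6) = 0.3936/0.9503 = 0.4142
P_K = P₀×ρ^K = 0.4142 × 0.60638^5 = 0.4142 × 0.08198 = 0.03396
Blocking probability P_5 = 0.03396 (3.40%)
L = ρ[1 - (K+1)ρ^K + Kρ^(K+1)] / [(1-ρ)(1-ρ^(K+1))]
L = 0.60638 × (1 - 6×0.08198 + 5×0.04971) / ((1 - 0.60638) × (1 - 0.04971)) = 1.2266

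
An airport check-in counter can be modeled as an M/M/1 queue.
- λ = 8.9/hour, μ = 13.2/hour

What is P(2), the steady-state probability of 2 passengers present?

ρ = λ/μ = 8.9/13.2 = 0.6742
P(n) = (1-ρ)ρⁿ
P(2) = (1-0.6742) × 0.6742^2
P(2) = 0.3258 × 0.4545
P(2) = 0.1481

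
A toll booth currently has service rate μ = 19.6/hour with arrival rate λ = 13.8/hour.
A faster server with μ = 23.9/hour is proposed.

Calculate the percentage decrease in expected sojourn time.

System 1: ρ₁ = 13.8/19.6 = 0.7041, W₁ = 1/(19.6-13.8) = 0.1724
System 2: ρ₂ = 13.8/23.9 = 0.5774, W₂ = 1/(23.9-13.8) = 0.09901
Improvement: (W₁-W₂)/W₁ = (0.1724-0.09901)/0.1724 = 42.57%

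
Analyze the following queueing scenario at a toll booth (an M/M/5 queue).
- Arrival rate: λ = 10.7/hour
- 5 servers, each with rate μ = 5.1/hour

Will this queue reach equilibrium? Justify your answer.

Stability requires ρ = λ/(cμ) < 1
ρ = 10.7/(5 × 5.1) = 10.7/25.50 = 0.4196
Since 0.4196 < 1, the system is STABLE.
The servers are busy 41.96% of the time.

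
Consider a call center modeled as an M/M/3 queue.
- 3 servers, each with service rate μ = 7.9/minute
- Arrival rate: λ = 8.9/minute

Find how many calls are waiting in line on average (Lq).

Traffic intensity: ρ = λ/(cμ) = 8.9/(3×7.9) = 0.3755
Since ρ = 0.3755 < 1, system is stable.
Offered load a = λ/μ = cρ = 8.9/7.9 = 1.1266
P₀ = [ Σₙ₌₀^2 aⁿ/n! + a^3/(3!(1-ρ)) ]⁻¹
Σ = a^0/0! + a^1/1! + a^2/2! = 1.0000 + 1.1266 + 0.6346 = 2.7612
a^3/(3!(1-ρ)) = 1.4298/(6 × 0.6245) = 0.3816
P₀ = 1/(2.7612 + 0.3816) = 0.3182
Lq = P₀·a^3·ρ / (3!(1-ρ)²) = 0.31819 × 1.4298 × 0.37553 / (6 × 0.38997) = 0.07302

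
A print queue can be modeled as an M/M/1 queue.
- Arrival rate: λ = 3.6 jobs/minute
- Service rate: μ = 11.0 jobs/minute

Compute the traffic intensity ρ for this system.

Server utilization: ρ = λ/μ
ρ = 3.6/11.0 = 0.3273
The server is busy 32.73% of the time.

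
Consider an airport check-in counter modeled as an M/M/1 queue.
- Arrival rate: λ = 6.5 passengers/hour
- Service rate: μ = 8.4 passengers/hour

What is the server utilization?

Server utilization: ρ = λ/μ
ρ = 6.5/8.4 = 0.7738
The server is busy 77.38% of the time.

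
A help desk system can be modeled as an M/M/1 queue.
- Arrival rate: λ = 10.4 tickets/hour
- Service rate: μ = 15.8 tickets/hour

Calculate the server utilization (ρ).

Server utilization: ρ = λ/μ
ρ = 10.4/15.8 = 0.6582
The server is busy 65.82% of the time.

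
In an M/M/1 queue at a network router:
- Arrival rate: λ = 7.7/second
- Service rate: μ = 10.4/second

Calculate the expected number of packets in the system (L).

ρ = λ/μ = 7.7/10.4 = 0.7404
For M/M/1: L = λ/(μ-λ)
L = 7.7/(10.4-7.7) = 7.7/2.70
L = 2.8519 packets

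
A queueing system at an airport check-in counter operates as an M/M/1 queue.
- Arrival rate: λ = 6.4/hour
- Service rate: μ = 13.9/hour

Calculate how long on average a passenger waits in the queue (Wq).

First, compute utilization: ρ = λ/μ = 6.4/13.9 = 0.4604
For M/M/1: Wq = λ/(μ(μ-λ))
Wq = 6.4/(13.9 × (13.9-6.4))
Wq = 6.4/(13.9 × 7.50)
Wq = 0.06139 hours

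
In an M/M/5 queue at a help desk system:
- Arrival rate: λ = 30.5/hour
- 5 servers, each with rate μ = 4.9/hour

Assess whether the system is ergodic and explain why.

Stability requires ρ = λ/(cμ) < 1
ρ = 30.5/(5 × 4.9) = 30.5/24.50 = 1.2449
Since 1.2449 ≥ 1, the system is UNSTABLE.
Need c > λ/μ = 30.5/4.9 = 6.22.
Minimum servers needed: c = 7.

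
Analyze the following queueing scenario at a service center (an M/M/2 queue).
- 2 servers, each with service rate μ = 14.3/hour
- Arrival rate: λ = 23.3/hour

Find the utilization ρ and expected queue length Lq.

Traffic intensity: ρ = λ/(cμ) = 23.3/(2×14.3) = 0.8147
Since ρ = 0.8147 < 1, system is stable.
Offered load a = λ/μ = cρ = 23.3/14.3 = 1.6294
P₀ = [ Σₙ₌₀^1 aⁿ/n! + a^2/(2!(1-ρ)) ]⁻¹
Σ = a^0/0! + a^1/1! = 1.0000 + 1.6294 = 2.6294
a^2/(2!(1-ρ)) = 2.6548/(2 × 0.18531) = 7.1631
P₀ = 1/(2.6294 + 7.1631) = 0.1021
Lq = P₀·a^2·ρ / (2!(1-ρ)²) = 0.102119 × 2.65485 × 0.814685 / (2 × 0.0343415) = 3.2158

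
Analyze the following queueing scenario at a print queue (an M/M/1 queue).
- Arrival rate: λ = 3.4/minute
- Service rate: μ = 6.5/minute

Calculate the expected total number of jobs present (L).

ρ = λ/μ = 3.4/6.5 = 0.5231
For M/M/1: L = λ/(μ-λ)
L = 3.4/(6.5-3.4) = 3.4/3.10
L = 1.0968 jobs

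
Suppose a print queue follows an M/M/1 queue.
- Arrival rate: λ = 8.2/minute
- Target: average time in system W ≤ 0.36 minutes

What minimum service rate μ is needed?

For M/M/1: W = 1/(μ-λ)
Need W ≤ 0.36, so 1/(μ-λ) ≤ 0.36
μ - λ ≥ 1/0.36 = 2.7778
μ ≥ 8.2 + 2.7778 = 10.9778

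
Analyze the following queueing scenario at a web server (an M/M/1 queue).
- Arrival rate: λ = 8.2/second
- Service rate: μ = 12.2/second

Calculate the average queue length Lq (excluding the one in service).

ρ = λ/μ = 8.2/12.2 = 0.6721
For M/M/1: Lq = λ²/(μ(μ-λ))
Lq = 67.24/(12.2 × 4.00)
Lq = 1.3779 requests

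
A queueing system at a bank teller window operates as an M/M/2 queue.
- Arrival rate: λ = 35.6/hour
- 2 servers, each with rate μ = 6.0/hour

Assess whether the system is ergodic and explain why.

Stability requires ρ = λ/(cμ) < 1
ρ = 35.6/(2 × 6.0) = 35.6/12.00 = 2.9667
Since 2.9667 ≥ 1, the system is UNSTABLE.
Need c > λ/μ = 35.6/6.0 = 5.93.
Minimum servers needed: c = 6.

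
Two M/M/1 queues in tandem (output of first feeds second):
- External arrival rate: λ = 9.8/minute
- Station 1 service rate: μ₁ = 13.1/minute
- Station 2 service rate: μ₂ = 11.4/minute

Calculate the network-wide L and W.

By Jackson's theorem, each station behaves as independent M/M/1.
Station 1: ρ₁ = 9.8/13.1 = 0.7481, L₁ = ρ₁/(1-ρ₁) = λ/(μ₁-λ) = 9.8/3.30 = 2.9697
Station 2: ρ₂ = 9.8/11.4 = 0.8596, L₂ = ρ₂/(1-ρ₂) = λ/(μ₂-λ) = 9.8/1.60 = 6.1250
Total: L = L₁ + L₂ = 2.9697 + 6.1250 = 9.0947
W = L/λ = 9.0947/9.8 = 0.9280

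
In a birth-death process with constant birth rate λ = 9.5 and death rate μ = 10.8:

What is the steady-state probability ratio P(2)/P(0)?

For constant rates: P(n)/P(0) = (λ/μ)^n
P(2)/P(0) = (9.5/10.8)^2 = 0.8796^2 = 0.7737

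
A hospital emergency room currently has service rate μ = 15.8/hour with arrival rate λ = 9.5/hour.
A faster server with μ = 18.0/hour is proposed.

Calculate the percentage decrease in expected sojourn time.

System 1: ρ₁ = 9.5/15.8 = 0.6013, W₁ = 1/(15.8-9.5) = 0.15873
System 2: ρ₂ = 9.5/18.0 = 0.5278, W₂ = 1/(18.0-9.5) = 0.11765
Improvement: (W₁-W₂)/W₁ = (0.15873-0.11765)/0.15873 = 25.88%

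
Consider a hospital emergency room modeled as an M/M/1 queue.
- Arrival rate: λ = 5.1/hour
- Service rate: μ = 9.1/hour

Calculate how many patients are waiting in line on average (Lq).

ρ = λ/μ = 5.1/9.1 = 0.5604
For M/M/1: Lq = λ²/(μ(μ-λ))
Lq = 26.01/(9.1 × 4.00)
Lq = 0.7146 patients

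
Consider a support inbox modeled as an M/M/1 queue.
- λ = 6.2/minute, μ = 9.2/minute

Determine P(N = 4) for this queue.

ρ = λ/μ = 6.2/9.2 = 0.6739
P(n) = (1-ρ)ρⁿ
P(4) = (1-0.6739) × 0.6739^4
P(4) = 0.326100 × 0.206244
P(4) = 0.06726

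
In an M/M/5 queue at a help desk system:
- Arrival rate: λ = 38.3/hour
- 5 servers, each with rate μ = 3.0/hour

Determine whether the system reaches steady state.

Stability requires ρ = λ/(cμ) < 1
ρ = 38.3/(5 × 3.0) = 38.3/15.00 = 2.5533
Since 2.5533 ≥ 1, the system is UNSTABLE.
Need c > λ/μ = 38.3/3.0 = 12.77.
Minimum servers needed: c = 13.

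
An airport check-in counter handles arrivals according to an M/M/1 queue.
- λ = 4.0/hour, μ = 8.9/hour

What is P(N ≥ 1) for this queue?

ρ = λ/μ = 4.0/8.9 = 0.4494
P(N ≥ n) = ρⁿ
P(N ≥ 1) = 0.4494^1
P(N ≥ 1) = 0.4494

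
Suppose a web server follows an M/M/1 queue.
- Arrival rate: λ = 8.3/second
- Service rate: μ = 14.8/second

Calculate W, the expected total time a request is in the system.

First, compute utilization: ρ = λ/μ = 8.3/14.8 = 0.5608
For M/M/1: W = 1/(μ-λ)
W = 1/(14.8-8.3) = 1/6.50
W = 0.1538 seconds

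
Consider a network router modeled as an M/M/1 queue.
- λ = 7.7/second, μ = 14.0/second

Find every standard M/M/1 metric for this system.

Step 1: ρ = λ/μ = 7.7/14.0 = 0.5500
Step 2: L = λ/(μ-λ) = 7.7/6.30 = 1.2222
Step 3: Lq = λ²/(μ(μ-λ)) = 59.29/(14.0×6.30) = 0.6722
Step 4: W = 1/(μ-λ) = 1/6.30 = 0.15873
Step 5: Wq = λ/(μ(μ-λ)) = 7.7/(14.0×6.30) = 0.08730
Step 6: P(0) = 1-ρ = 0.4500
Verify: L = λW = 7.7×0.15873 = 1.2222 ✔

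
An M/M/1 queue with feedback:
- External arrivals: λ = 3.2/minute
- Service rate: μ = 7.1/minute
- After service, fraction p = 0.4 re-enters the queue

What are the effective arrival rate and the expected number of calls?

Effective arrival rate: λ_eff = λ/(1-p) = 3.2/(1-0.4) = 3.2/0.60 = 5.333333
ρ = λ_eff/μ = 5.333333/7.1 = 0.751174
L = ρ/(1-ρ) = 0.751174/(1-0.751174) = 3.0189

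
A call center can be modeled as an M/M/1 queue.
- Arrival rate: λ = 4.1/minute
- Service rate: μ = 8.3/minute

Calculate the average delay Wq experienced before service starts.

First, compute utilization: ρ = λ/μ = 4.1/8.3 = 0.4940
For M/M/1: Wq = λ/(μ(μ-λ))
Wq = 4.1/(8.3 × (8.3-4.1))
Wq = 4.1/(8.3 × 4.20)
Wq = 0.1176 minutes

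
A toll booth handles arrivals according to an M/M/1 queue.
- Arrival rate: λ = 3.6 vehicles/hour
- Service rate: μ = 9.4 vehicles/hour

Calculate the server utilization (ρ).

Server utilization: ρ = λ/μ
ρ = 3.6/9.4 = 0.3830
The server is busy 38.30% of the time.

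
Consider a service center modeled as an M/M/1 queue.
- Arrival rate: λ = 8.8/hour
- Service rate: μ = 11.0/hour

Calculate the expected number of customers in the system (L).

ρ = λ/μ = 8.8/11.0 = 0.8000
For M/M/1: L = λ/(μ-λ)
L = 8.8/(11.0-8.8) = 8.8/2.20
L = 4.0000 customers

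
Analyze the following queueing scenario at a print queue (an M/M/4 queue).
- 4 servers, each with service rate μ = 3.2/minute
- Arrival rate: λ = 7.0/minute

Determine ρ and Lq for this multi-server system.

Traffic intensity: ρ = λ/(cμ) = 7.0/(4×3.2) = 0.5469
Since ρ = 0.5469 < 1, system is stable.
Offered load a = λ/μ = cρ = 7.0/3.2 = 2.1875
P₀ = [ Σₙ₌₀^3 aⁿ/n! + a^4/(4!(1-ρ)) ]⁻¹
Σ = a^0/0! + a^1/1! + a^2/2! + a^3/3! = 1.0000 + 2.1875 + 2.3926 + 1.7446 = 7.3247
a^4/(4!(1-ρ)) = 22.8977/(24 × 0.453125) = 2.1055
P₀ = 1/(7.3247 + 2.1055) = 0.1060
Lq = P₀·a^4·ρ / (4!(1-ρ)²) = 0.10604 × 22.8977 × 0.54688 / (24 × 0.20532) = 0.2695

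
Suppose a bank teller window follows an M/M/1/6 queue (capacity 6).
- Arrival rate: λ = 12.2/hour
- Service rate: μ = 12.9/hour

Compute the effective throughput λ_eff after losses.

ρ = λ/μ = 12.2/12.9 = 0.94574
P₀ = (1-ρ)/(1-ρ^(K+1)) = (1-0.94574)/(1-0.94574^7) = 0.05426/0.3233 = 0.1678
P_K = P₀×ρ^K = 0.1678 × 0.94574^6 = 0.1678 × 0.7155 = 0.1201
λ_eff = λ(1-P_K) = 12.2 × (1 - 0.12009) = 12.2 × 0.87991 = 10.7349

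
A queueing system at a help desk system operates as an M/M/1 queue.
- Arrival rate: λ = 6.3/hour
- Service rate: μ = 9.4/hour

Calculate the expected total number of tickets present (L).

ρ = λ/μ = 6.3/9.4 = 0.6702
For M/M/1: L = λ/(μ-λ)
L = 6.3/(9.4-6.3) = 6.3/3.10
L = 2.0323 tickets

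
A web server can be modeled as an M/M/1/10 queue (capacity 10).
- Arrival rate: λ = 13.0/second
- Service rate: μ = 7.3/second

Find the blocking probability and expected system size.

ρ = λ/μ = 13.0/7.3 = 1.7808
P₀ = (1-ρ)/(1-ρ^(K+1)) = (1-1.7808)/(1-1.7808^11) = -0.7808/-570.1716 = 0.001369
P_K = P₀×ρ^K = 0.0013694 × 1.7808^10 = 0.0013694 × 320.7388 = 0.4392
Blocking probability P_10 = 0.4392 (43.92%)
L = ρ[1 - (K+1)ρ^K + Kρ^(K+1)] / [(1-ρ)(1-ρ^(K+1))]
L = 1.7808 × (1 - 11×320.7388 + 10×571.1716) / ((1 - 1.7808) × (1 - 571.1716)) = 8.7386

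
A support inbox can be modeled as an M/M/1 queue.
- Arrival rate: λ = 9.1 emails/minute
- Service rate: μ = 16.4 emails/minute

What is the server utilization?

Server utilization: ρ = λ/μ
ρ = 9.1/16.4 = 0.5549
The server is busy 55.49% of the time.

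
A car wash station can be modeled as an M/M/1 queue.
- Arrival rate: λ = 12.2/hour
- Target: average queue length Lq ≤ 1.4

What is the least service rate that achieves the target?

For M/M/1: Lq = λ²/(μ(μ-λ))
Need Lq ≤ 1.4, i.e. μ(μ-λ) ≥ λ²/1.4
μ² - 12.2μ - 148.84/1.4 ≥ 0  →  μ² - 12.2μ - 106.314286 ≥ 0
Quadratic formula (positive root): μ = [λ + √(λ² + 4×106.314286)]/2
Discriminant: 148.84 + 4×106.314286 = 574.0971, √574.0971 = 23.96032
μ ≥ (12.2 + 23.96032)/2 = 18.0802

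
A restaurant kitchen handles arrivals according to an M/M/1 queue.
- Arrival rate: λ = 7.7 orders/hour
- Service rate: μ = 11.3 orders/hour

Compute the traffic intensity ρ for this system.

Server utilization: ρ = λ/μ
ρ = 7.7/11.3 = 0.6814
The server is busy 68.14% of the time.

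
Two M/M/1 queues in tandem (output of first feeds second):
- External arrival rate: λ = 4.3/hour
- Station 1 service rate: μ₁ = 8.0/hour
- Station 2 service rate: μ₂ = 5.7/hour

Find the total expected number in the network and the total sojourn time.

By Jackson's theorem, each station behaves as independent M/M/1.
Station 1: ρ₁ = 4.3/8.0 = 0.5375, L₁ = ρ₁/(1-ρ₁) = λ/(μ₁-λ) = 4.3/3.70 = 1.1622
Station 2: ρ₂ = 4.3/5.7 = 0.7544, L₂ = ρ₂/(1-ρ₂) = λ/(μ₂-λ) = 4.3/1.40 = 3.0714
Total: L = L₁ + L₂ = 1.1622 + 3.0714 = 4.2336
W = L/λ = 4.2336/4.3 = 0.9846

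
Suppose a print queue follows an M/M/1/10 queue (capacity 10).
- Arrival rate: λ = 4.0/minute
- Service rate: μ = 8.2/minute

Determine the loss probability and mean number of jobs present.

ρ = λ/μ = 4.0/8.2 = 0.4878
P₀ = (1-ρ)/(1-ρ^(K+1)) = (1-0.4878)/(1-0.4878^11) = 0.5122/0.9996 = 0.5124
P_K = P₀×ρ^K = 0.5124 × 0.4878^10 = 0.5124 × 0.0007628 = 0.0003909
Blocking probability P_10 = 0.0003909 (0.03909%)
L = ρ[1 - (K+1)ρ^K + Kρ^(K+1)] / [(1-ρ)(1-ρ^(K+1))]
L = 0.4878 × (1 - 11×0.0007628 + 10×0.0003721) / ((1 - 0.4878) × (1 - 0.0003721)) = 0.9483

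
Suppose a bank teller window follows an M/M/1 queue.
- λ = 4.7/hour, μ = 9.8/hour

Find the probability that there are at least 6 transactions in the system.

ρ = λ/μ = 4.7/9.8 = 0.4796
P(N ≥ n) = ρⁿ
P(N ≥ 6) = 0.4796^6
P(N ≥ 6) = 0.01217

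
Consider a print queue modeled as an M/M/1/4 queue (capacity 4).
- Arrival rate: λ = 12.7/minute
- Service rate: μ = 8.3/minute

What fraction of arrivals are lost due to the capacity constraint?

ρ = λ/μ = 12.7/8.3 = 1.53012
P₀ = (1-ρ)/(1-ρ^(K+1)) = (1-1.53012)/(1-1.53012^5) = -0.5301/-7.3874 = 0.07176
P_K = P₀×ρ^K = 0.07176 × 1.53012^4 = 0.07176 × 5.4815 = 0.3934
Blocking probability = 39.34%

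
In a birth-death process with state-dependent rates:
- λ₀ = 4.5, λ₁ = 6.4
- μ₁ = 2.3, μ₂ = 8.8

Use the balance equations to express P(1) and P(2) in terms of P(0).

Balance equations:
State 0: λ₀P₀ = μ₁P₁ → P₁ = (λ₀/μ₁)P₀ = (4.5/2.3)P₀ = 1.9565P₀
State 1: P₂ = (λ₀λ₁)/(μ₁μ₂)P₀ = (4.5×6.4)/(2.3×8.8)P₀ = 1.4229P₀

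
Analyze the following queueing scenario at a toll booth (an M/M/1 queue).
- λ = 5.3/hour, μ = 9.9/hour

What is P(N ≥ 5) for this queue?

ρ = λ/μ = 5.3/9.9 = 0.53535
P(N ≥ n) = ρⁿ
P(N ≥ 5) = 0.53535^5
P(N ≥ 5) = 0.04397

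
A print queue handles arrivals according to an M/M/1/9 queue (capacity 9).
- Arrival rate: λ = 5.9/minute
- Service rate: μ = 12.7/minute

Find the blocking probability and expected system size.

ρ = λ/μ = 5.9/12.7 = 0.464567
P₀ = (1-ρ)/(1-ρ^(K+1)) = (1-0.464567)/(1-0.464567^10) = 0.5354/0.9995 = 0.5357
P_K = P₀×ρ^K = 0.53568 × 0.464567^9 = 0.53568 × 0.0010079 = 0.0005399
Blocking probability P_9 = 0.0005399 (0.05399%)
L = ρ[1 - (K+1)ρ^K + Kρ^(K+1)] / [(1-ρ)(1-ρ^(K+1))]
L = 0.464567 × (1 - 10×0.001008 + 9×0.0004683) / ((1 - 0.464567) × (1 - 0.0004683)) = 0.8630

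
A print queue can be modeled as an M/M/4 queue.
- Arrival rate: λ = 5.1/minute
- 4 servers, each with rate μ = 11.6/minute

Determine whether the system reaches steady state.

Stability requires ρ = λ/(cμ) < 1
ρ = 5.1/(4 × 11.6) = 5.1/46.40 = 0.1099
Since 0.1099 < 1, the system is STABLE.
The servers are busy 10.99% of the time.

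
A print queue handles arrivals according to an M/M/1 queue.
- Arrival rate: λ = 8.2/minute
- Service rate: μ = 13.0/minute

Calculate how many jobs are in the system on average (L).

ρ = λ/μ = 8.2/13.0 = 0.6308
For M/M/1: L = λ/(μ-λ)
L = 8.2/(13.0-8.2) = 8.2/4.80
L = 1.7083 jobs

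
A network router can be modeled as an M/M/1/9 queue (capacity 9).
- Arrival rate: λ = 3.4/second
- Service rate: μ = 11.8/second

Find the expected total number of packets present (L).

ρ = λ/μ = 3.4/11.8 = 0.288136
P₀ = (1-ρ)/(1-ρ^(K+1)) = (1-0.288136)/(1-0.288136^10) = 0.7119/1.0000 = 0.7119
P_K = P₀×ρ^K = 0.71187 × 0.288136^9 = 0.71187 × 0.000013689 = 0.000009745
L = ρ[1 - (K+1)ρ^K + Kρ^(K+1)] / [(1-ρ)(1-ρ^(K+1))]
L = 0.288136 × (1 - 10×0.00001369 + 9×0.000003944) / ((1 - 0.288136) × (1 - 0.000003944)) = 0.4047 packets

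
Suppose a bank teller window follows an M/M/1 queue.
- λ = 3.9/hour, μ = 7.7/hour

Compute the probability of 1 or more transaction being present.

ρ = λ/μ = 3.9/7.7 = 0.5065
P(N ≥ n) = ρⁿ
P(N ≥ 1) = 0.5065^1
P(N ≥ 1) = 0.5065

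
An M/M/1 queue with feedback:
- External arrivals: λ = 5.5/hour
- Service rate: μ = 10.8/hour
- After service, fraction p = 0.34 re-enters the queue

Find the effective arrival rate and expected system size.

Effective arrival rate: λ_eff = λ/(1-p) = 5.5/(1-0.34) = 5.5/0.66 = 8.33333
ρ = λ_eff/μ = 8.33333/10.8 = 0.771605
L = ρ/(1-ρ) = 0.771605/(1-0.771605) = 3.3784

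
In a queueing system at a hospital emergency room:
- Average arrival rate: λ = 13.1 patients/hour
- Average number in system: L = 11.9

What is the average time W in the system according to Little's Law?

Little's Law: L = λW, so W = L/λ
W = 11.9/13.1 = 0.9084 hours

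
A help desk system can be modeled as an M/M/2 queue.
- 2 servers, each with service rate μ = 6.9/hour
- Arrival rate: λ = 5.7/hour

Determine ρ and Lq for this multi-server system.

Traffic intensity: ρ = λ/(cμ) = 5.7/(2×6.9) = 0.4130
Since ρ = 0.4130 < 1, system is stable.
Offered load a = λ/μ = cρ = 5.7/6.9 = 0.8261
P₀ = [ Σₙ₌₀^1 aⁿ/n! + a^2/(2!(1-ρ)) ]⁻¹
Σ = a^0/0! + a^1/1! = 1.0000 + 0.8261 = 1.8261
a^2/(2!(1-ρ)) = 0.6824/(2 × 0.5870) = 0.5813
P₀ = 1/(1.8261 + 0.5813) = 0.4154
Lq = P₀·a^2·ρ / (2!(1-ρ)²) = 0.4154 × 0.6824 × 0.4130 / (2 × 0.3445) = 0.1699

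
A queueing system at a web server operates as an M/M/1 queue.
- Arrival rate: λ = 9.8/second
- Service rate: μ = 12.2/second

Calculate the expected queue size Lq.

ρ = λ/μ = 9.8/12.2 = 0.8033
For M/M/1: Lq = λ²/(μ(μ-λ))
Lq = 96.04/(12.2 × 2.40)
Lq = 3.2801 requests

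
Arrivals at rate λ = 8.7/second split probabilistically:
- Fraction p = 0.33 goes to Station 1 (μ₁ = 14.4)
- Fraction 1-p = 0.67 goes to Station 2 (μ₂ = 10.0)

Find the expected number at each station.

Effective rates: λ₁ = 8.7×0.33 = 2.871, λ₂ = 8.7×0.67 = 5.829
Station 1: ρ₁ = 2.871/14.4 = 0.19937, L₁ = ρ₁/(1-ρ₁) = 0.19937/(1-0.19937) = 0.2490
Station 2: ρ₂ = 5.829/10.0 = 0.5829, L₂ = ρ₂/(1-ρ₂) = 0.5829/(1-0.5829) = 1.3975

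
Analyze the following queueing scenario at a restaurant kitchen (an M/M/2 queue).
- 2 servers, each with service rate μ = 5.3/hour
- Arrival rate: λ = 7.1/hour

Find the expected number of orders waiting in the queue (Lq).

Traffic intensity: ρ = λ/(cμ) = 7.1/(2×5.3) = 0.6698
Since ρ = 0.6698 < 1, system is stable.
Offered load a = λ/μ = cρ = 7.1/5.3 = 1.3396
P₀ = [ Σₙ₌₀^1 aⁿ/n! + a^2/(2!(1-ρ)) ]⁻¹
Σ = a^0/0! + a^1/1! = 1.0000 + 1.3396 = 2.3396
a^2/(2!(1-ρ)) = 1.7946/(2 × 0.33019) = 2.7175
P₀ = 1/(2.3396 + 2.7175) = 0.1977
Lq = P₀·a^2·ρ / (2!(1-ρ)²) = 0.1977 × 1.7946 × 0.6698 / (2 × 0.1090) = 1.0901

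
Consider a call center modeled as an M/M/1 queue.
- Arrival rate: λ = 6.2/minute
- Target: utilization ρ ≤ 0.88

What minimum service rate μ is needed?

ρ = λ/μ, so μ = λ/ρ
μ ≥ 6.2/0.88 = 7.0455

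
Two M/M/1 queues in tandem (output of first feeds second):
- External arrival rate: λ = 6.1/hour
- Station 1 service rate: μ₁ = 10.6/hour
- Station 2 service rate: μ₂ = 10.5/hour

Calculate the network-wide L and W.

By Jackson's theorem, each station behaves as independent M/M/1.
Station 1: ρ₁ = 6.1/10.6 = 0.5755, L₁ = ρ₁/(1-ρ₁) = λ/(μ₁-λ) = 6.1/4.50 = 1.35556
Station 2: ρ₂ = 6.1/10.5 = 0.5810, L₂ = ρ₂/(1-ρ₂) = λ/(μ₂-λ) = 6.1/4.40 = 1.38636
Total: L = L₁ + L₂ = 1.35556 + 1.38636 = 2.7419
W = L/λ = 2.7419/6.1 = 0.4495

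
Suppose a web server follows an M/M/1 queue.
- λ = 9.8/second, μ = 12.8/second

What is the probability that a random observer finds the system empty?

ρ = λ/μ = 9.8/12.8 = 0.7656
P(0) = 1 - ρ = 1 - 0.7656 = 0.2344
The server is idle 23.44% of the time.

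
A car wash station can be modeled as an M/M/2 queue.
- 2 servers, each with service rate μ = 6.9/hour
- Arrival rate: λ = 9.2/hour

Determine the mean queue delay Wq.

Traffic intensity: ρ = λ/(cμ) = 9.2/(2×6.9) = 0.6667
Since ρ = 0.6667 < 1, system is stable.
Offered load a = λ/μ = cρ = 9.2/6.9 = 1.3333
P₀ = [ Σₙ₌₀^1 aⁿ/n! + a^2/(2!(1-ρ)) ]⁻¹
Σ = a^0/0! + a^1/1! = 1.0000 + 1.3333 = 2.3333
a^2/(2!(1-ρ)) = 1.7778/(2 × 0.33333) = 2.6667
P₀ = 1/(2.3333 + 2.6667) = 0.2000
Lq = P₀·a^2·ρ / (2!(1-ρ)²) = 0.20000 × 1.7778 × 0.66667 / (2 × 0.11111) = 1.0667
Wq = Lq/λ = 1.0667/9.2 = 0.1159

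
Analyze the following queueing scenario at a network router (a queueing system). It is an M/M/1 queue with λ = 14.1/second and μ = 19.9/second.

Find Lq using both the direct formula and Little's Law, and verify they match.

Method 1 (direct): Lq = λ²/(μ(μ-λ)) = 198.81/(19.9 × 5.80) = 1.7225

Method 2 (Little's Law):
W = 1/(μ-λ) = 1/5.80 = 0.17241
Wq = W - 1/μ = 0.17241 - 0.050251 = 0.12216
Lq = λWq = 14.1 × 0.12216 = 1.7225 ✔ (matches Method 1)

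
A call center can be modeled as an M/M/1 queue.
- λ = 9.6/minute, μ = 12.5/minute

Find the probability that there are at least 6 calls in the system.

ρ = λ/μ = 9.6/12.5 = 0.7680
P(N ≥ n) = ρⁿ
P(N ≥ 6) = 0.7680^6
P(N ≥ 6) = 0.2052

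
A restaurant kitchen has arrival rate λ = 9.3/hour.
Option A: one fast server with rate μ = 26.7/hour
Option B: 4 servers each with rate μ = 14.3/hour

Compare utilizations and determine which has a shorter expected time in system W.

Option A: single server μ = 26.7 (M/M/1)
  ρ_A = 9.3/26.7 = 0.3483
  W_A = 1/(μ-λ) = 1/(26.7-9.3) = 1/17.40 = 0.05747

Option B: 4 servers μ = 14.3 (M/M/4)
  ρ_B = λ/(cμ) = 9.3/(4×14.3) = 0.1626
  Offered load a = λ/μ = cρ = 9.3/14.3 = 0.6503
  P₀ = [ Σₙ₌₀^3 aⁿ/n! + a^4/(4!(1-ρ)) ]⁻¹
  Σ = a^0/0! + a^1/1! + a^2/2! + a^3/3! = 1.0000 + 0.65035 + 0.21148 + 0.045845 = 1.9077
  a^4/(4!(1-ρ)) = 0.17889/(24 × 0.83741) = 0.008901
  P₀ = 1/(1.9077 + 0.008901) = 0.5218
  Lq = P₀·a^4·ρ / (4!(1-ρ)²) = 0.52176 × 0.17889 × 0.16259 / (24 × 0.70126) = 0.0009017
  Wq_B = Lq/λ = 0.0009017/9.3 = 0.00009696
  W_B = Wq_B + 1/μ = 0.00009696 + 0.06993 = 0.07003

Since W_A = 0.05747 < W_B = 0.07003, Option A (single fast server) has the shorter time in system.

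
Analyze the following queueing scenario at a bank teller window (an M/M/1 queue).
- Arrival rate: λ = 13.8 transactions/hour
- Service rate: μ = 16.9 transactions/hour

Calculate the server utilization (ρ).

Server utilization: ρ = λ/μ
ρ = 13.8/16.9 = 0.8166
The server is busy 81.66% of the time.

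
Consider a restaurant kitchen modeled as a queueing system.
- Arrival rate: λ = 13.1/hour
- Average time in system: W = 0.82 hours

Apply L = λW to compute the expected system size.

Little's Law: L = λW
L = 13.1 × 0.82 = 10.7420 orders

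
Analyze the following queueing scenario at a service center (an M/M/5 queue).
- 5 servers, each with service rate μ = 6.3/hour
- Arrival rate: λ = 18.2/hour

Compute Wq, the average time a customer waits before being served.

Traffic intensity: ρ = λ/(cμ) = 18.2/(5×6.3) = 0.5778
Since ρ = 0.5778 < 1, system is stable.
Offered load a = λ/μ = cρ = 18.2/6.3 = 2.8889
P₀ = [ Σₙ₌₀^4 aⁿ/n! + a^5/(5!(1-ρ)) ]⁻¹
Σ = a^0/0! + a^1/1! + a^2/2! + a^3/3! + a^4/4! = 1.0000 + 2.8889 + 4.1728 + 4.0183 + 2.9021 = 14.9821
a^5/(5!(1-ρ)) = 201.2121/(120 × 0.42222) = 3.9713
P₀ = 1/(14.9821 + 3.9713) = 0.05276
Lq = P₀·a^5·ρ / (5!(1-ρ)²) = 0.05276 × 201.2121 × 0.5778 / (120 × 0.1783) = 0.2867
Wq = Lq/λ = 0.2867/18.2 = 0.01575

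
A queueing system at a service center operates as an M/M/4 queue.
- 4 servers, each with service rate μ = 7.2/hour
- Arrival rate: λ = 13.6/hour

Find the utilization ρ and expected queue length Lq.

Traffic intensity: ρ = λ/(cμ) = 13.6/(4×7.2) = 0.4722
Since ρ = 0.4722 < 1, system is stable.
Offered load a = λ/μ = cρ = 13.6/7.2 = 1.8889
P₀ = [ Σₙ₌₀^3 aⁿ/n! + a^4/(4!(1-ρ)) ]⁻¹
Σ = a^0/0! + a^1/1! + a^2/2! + a^3/3! = 1.0000 + 1.8889 + 1.7840 + 1.1232 = 5.7961
a^4/(4!(1-ρ)) = 12.7299/(24 × 0.52778) = 1.0050
P₀ = 1/(5.7961 + 1.0050) = 0.1470
Lq = P₀·a^4·ρ / (4!(1-ρ)²) = 0.1470 × 12.7299 × 0.4722 / (24 × 0.2785) = 0.1322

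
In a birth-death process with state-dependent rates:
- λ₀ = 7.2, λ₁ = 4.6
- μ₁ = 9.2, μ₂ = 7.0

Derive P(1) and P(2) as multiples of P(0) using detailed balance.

Balance equations:
State 0: λ₀P₀ = μ₁P₁ → P₁ = (λ₀/μ₁)P₀ = (7.2/9.2)P₀ = 0.7826P₀
State 1: P₂ = (λ₀λ₁)/(μ₁μ₂)P₀ = (7.2×4.6)/(9.2×7.0)P₀ = 0.5143P₀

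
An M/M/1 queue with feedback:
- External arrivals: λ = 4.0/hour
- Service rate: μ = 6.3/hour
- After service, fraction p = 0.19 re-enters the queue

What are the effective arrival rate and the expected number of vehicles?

Effective arrival rate: λ_eff = λ/(1-p) = 4.0/(1-0.19) = 4.0/0.81 = 4.938272
ρ = λ_eff/μ = 4.938272/6.3 = 0.783853
L = ρ/(1-ρ) = 0.783853/(1-0.783853) = 3.6265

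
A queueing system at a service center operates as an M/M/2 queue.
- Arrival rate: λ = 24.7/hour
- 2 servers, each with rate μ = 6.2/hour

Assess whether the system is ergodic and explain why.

Stability requires ρ = λ/(cμ) < 1
ρ = 24.7/(2 × 6.2) = 24.7/12.40 = 1.9919
Since 1.9919 ≥ 1, the system is UNSTABLE.
Need c > λ/μ = 24.7/6.2 = 3.98.
Minimum servers needed: c = 4.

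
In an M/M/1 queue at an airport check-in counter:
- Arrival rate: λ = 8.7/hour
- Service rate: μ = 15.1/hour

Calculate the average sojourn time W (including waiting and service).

First, compute utilization: ρ = λ/μ = 8.7/15.1 = 0.5762
For M/M/1: W = 1/(μ-λ)
W = 1/(15.1-8.7) = 1/6.40
W = 0.1562 hours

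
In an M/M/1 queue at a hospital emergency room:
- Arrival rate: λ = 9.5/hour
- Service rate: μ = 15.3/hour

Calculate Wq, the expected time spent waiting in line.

First, compute utilization: ρ = λ/μ = 9.5/15.3 = 0.6209
For M/M/1: Wq = λ/(μ(μ-λ))
Wq = 9.5/(15.3 × (15.3-9.5))
Wq = 9.5/(15.3 × 5.80)
Wq = 0.1071 hours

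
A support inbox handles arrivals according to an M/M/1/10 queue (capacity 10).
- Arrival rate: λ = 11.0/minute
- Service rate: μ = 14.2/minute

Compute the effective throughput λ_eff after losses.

ρ = λ/μ = 11.0/14.2 = 0.77465
P₀ = (1-ρ)/(1-ρ^(K+1)) = (1-0.77465)/(1-0.77465^11) = 0.22535/0.93972 = 0.2398
P_K = P₀×ρ^K = 0.2398 × 0.77465^10 = 0.2398 × 0.07781 = 0.01866
λ_eff = λ(1-P_K) = 11.0 × (1 - 0.01866) = 11.0 × 0.98134 = 10.7947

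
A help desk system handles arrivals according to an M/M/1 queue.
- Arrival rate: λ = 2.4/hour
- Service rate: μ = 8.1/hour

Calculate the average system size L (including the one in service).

ρ = λ/μ = 2.4/8.1 = 0.2963
For M/M/1: L = λ/(μ-λ)
L = 2.4/(8.1-2.4) = 2.4/5.70
L = 0.4211 tickets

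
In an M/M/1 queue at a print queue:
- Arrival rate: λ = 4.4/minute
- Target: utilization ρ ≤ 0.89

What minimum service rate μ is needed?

ρ = λ/μ, so μ = λ/ρ
μ ≥ 4.4/0.89 = 4.9438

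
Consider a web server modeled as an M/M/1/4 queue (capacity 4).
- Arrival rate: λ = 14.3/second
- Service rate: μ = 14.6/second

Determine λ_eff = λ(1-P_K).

ρ = λ/μ = 14.3/14.6 = 0.97945
P₀ = (1-ρ)/(1-ρ^(K+1)) = (1-0.97945)/(1-0.97945^5) = 0.02055/0.09861 = 0.2084
P_K = P₀×ρ^K = 0.2084 × 0.97945^4 = 0.2084 × 0.9203 = 0.1918
λ_eff = λ(1-P_K) = 14.3 × (1 - 0.19178) = 14.3 × 0.80822 = 11.5575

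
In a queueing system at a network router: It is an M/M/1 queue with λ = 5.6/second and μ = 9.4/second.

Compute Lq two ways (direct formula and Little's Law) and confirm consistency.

Method 1 (direct): Lq = λ²/(μ(μ-λ)) = 31.36/(9.4 × 3.80) = 0.8779

Method 2 (Little's Law):
W = 1/(μ-λ) = 1/3.80 = 0.263158
Wq = W - 1/μ = 0.263158 - 0.106383 = 0.15677
Lq = λWq = 5.6 × 0.15677 = 0.8779 ✔ (matches Method 1)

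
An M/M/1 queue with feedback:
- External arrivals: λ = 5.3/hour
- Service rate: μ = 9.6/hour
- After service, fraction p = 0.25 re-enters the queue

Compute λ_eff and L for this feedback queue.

Effective arrival rate: λ_eff = λ/(1-p) = 5.3/(1-0.25) = 5.3/0.75 = 7.0667
ρ = λ_eff/μ = 7.0667/9.6 = 0.73611
L = ρ/(1-ρ) = 0.73611/(1-0.73611) = 2.7895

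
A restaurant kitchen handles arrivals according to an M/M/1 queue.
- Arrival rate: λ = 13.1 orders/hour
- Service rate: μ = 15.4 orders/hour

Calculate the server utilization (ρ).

Server utilization: ρ = λ/μ
ρ = 13.1/15.4 = 0.8506
The server is busy 85.06% of the time.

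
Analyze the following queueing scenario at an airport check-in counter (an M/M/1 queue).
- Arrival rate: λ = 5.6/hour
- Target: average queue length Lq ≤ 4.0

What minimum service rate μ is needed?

For M/M/1: Lq = λ²/(μ(μ-λ))
Need Lq ≤ 4.0, i.e. μ(μ-λ) ≥ λ²/4.0
μ² - 5.6μ - 31.36/4.0 ≥ 0  →  μ² - 5.6μ - 7.8400 ≥ 0
Quadratic formula (positive root): μ = [λ + √(λ² + 4×7.8400)]/2
Discriminant: 31.36 + 4×7.8400 = 62.7200, √62.7200 = 7.9196
μ ≥ (5.6 + 7.9196)/2 = 6.7598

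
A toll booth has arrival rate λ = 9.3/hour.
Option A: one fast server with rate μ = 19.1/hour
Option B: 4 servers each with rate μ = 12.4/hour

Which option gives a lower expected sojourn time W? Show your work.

Option A: single server μ = 19.1 (M/M/1)
  ρ_A = 9.3/19.1 = 0.4869
  W_A = 1/(μ-λ) = 1/(19.1-9.3) = 1/9.80 = 0.1020

Option B: 4 servers μ = 12.4 (M/M/4)
  ρ_B = λ/(cμ) = 9.3/(4×12.4) = 0.1875
  Offered load a = λ/μ = cρ = 9.3/12.4 = 0.7500
  P₀ = [ Σₙ₌₀^3 aⁿ/n! + a^4/(4!(1-ρ)) ]⁻¹
  Σ = a^0/0! + a^1/1! + a^2/2! + a^3/3! = 1.0000 + 0.75000 + 0.28125 + 0.070312 = 2.1016
  a^4/(4!(1-ρ)) = 0.3164/(24 × 0.8125) = 0.01623
  P₀ = 1/(2.1016 + 0.01623) = 0.4722
  Lq = P₀·a^4·ρ / (4!(1-ρ)²) = 0.4722 × 0.3164 × 0.1875 / (24 × 0.6602) = 0.001768
  Wq_B = Lq/λ = 0.001768/9.3 = 0.0001901
  W_B = Wq_B + 1/μ = 0.0001901 + 0.08065 = 0.08084

Since W_B = 0.08084 < W_A = 0.1020, Option B (multiple servers) has the shorter time in system.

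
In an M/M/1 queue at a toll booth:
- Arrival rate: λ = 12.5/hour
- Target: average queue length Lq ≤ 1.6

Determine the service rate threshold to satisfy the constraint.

For M/M/1: Lq = λ²/(μ(μ-λ))
Need Lq ≤ 1.6, i.e. μ(μ-λ) ≥ λ²/1.6
μ² - 12.5μ - 156.25/1.6 ≥ 0  →  μ² - 12.5μ - 97.65625 ≥ 0
Quadratic formula (positive root): μ = [λ + √(λ² + 4×97.65625)]/2
Discriminant: 156.25 + 4×97.65625 = 546.8750, √546.8750 = 23.3854
μ ≥ (12.5 + 23.3854)/2 = 17.9427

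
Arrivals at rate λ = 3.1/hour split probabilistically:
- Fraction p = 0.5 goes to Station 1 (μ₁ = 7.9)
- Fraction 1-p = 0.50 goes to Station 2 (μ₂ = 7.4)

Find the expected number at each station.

Effective rates: λ₁ = 3.1×0.5 = 1.55, λ₂ = 3.1×0.50 = 1.55
Station 1: ρ₁ = 1.55/7.9 = 0.1962, L₁ = ρ₁/(1-ρ₁) = 0.1962/(1-0.1962) = 0.2441
Station 2: ρ₂ = 1.55/7.4 = 0.2095, L₂ = ρ₂/(1-ρ₂) = 0.2095/(1-0.2095) = 0.2650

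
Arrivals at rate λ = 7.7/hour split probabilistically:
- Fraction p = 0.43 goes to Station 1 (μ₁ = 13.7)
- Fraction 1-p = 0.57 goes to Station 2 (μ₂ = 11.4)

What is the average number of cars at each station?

Effective rates: λ₁ = 7.7×0.43 = 3.311, λ₂ = 7.7×0.57 = 4.389
Station 1: ρ₁ = 3.311/13.7 = 0.2417, L₁ = ρ₁/(1-ρ₁) = 0.2417/(1-0.2417) = 0.3187
Station 2: ρ₂ = 4.389/11.4 = 0.3850, L₂ = ρ₂/(1-ρ₂) = 0.3850/(1-0.3850) = 0.6260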